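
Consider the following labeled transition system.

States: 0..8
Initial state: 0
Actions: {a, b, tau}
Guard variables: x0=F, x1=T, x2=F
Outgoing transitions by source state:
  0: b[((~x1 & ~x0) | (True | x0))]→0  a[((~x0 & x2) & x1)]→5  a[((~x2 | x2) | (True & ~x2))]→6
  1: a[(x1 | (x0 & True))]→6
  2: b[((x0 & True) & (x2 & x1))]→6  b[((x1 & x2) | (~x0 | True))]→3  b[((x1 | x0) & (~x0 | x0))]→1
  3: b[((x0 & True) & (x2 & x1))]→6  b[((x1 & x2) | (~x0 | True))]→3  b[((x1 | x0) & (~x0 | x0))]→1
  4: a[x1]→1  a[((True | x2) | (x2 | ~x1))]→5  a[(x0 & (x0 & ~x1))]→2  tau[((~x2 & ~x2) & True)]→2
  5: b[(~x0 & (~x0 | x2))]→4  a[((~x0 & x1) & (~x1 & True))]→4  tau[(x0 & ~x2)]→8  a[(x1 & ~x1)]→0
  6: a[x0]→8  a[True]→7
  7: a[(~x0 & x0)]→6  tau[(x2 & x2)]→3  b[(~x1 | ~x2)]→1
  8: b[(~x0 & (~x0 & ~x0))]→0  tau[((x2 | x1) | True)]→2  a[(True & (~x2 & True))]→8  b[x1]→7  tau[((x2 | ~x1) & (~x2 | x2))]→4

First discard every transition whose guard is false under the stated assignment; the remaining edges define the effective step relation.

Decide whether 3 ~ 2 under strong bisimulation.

Refine partition for ~:
  P[0] = {{0,1,2,3,4,5,6,7,8}}
  P[1] = {{0},{1,6},{2,3,5,7},{4},{8}}
  P[2] = {{0},{1},{2,3},{4},{5},{6},{7},{8}}
Fixed point at round 3; 8 class(es).
3∈{2,3}, 2∈{2,3}

Answer: BISIMILAR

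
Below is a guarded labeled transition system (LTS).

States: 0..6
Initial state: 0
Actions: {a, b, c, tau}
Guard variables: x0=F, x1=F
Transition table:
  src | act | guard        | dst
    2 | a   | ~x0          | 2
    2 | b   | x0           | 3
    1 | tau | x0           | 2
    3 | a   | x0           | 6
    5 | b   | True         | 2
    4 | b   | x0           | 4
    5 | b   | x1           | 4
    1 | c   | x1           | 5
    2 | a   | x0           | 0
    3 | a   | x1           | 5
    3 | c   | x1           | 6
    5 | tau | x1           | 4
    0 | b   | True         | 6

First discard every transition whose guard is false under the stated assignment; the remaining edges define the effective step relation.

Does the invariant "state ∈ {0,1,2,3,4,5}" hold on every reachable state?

Allowed set {0,1,2,3,4,5}
Reachable = {0,6}
  0: ok
  6: VIOLATES
reach 6 via b — violates

Answer: INVARIANT VIOLATED at state 6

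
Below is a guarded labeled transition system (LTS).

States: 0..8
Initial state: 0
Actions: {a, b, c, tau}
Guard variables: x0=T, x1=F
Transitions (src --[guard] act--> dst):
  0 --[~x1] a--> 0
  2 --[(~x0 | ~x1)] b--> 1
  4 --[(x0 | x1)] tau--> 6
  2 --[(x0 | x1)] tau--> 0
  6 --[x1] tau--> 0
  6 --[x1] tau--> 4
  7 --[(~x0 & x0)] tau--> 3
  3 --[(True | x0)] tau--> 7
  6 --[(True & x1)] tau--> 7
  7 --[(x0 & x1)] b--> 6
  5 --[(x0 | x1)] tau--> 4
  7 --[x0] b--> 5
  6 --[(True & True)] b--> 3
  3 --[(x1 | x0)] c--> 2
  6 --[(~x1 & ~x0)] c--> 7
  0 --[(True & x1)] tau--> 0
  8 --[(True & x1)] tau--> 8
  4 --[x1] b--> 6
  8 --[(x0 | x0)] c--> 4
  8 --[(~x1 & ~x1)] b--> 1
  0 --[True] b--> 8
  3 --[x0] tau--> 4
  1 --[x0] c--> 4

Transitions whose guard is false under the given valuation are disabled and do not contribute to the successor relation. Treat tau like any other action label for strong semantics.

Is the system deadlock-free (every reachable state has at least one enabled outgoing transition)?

Reach set: {0,1,2,3,4,5,6,7,8}
  0: a→0  b→8  [2 exit(s)]
  1: c→4  [1 exit(s)]
  2: b→1  tau→0  [2 exit(s)]
  3: c→2  tau→4  tau→7  [3 exit(s)]
  4: tau→6  [1 exit(s)]
  5: tau→4  [1 exit(s)]
  6: b→3  [1 exit(s)]
  7: b→5  [1 exit(s)]
  8: b→1  c→4  [2 exit(s)]

Answer: DEADLOCK-FREE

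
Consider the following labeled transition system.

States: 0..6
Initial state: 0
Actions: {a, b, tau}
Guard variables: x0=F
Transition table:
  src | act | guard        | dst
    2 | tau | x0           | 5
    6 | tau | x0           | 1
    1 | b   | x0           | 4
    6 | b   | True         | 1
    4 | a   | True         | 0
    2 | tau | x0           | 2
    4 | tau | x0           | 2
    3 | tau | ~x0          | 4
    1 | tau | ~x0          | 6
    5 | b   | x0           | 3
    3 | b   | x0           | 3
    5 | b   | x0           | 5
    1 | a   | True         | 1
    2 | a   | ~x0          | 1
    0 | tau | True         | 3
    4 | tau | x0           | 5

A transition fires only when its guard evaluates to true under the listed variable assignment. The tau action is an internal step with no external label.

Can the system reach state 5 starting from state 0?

Answer: UNREACHABLE

Working:
Guard filter leaves 7 enabled edge(s).
L0 = {0}
L1 = {3}  cumulative {0,3}
L2 = {4}  cumulative {0,3,4}
Reachable = {0,3,4}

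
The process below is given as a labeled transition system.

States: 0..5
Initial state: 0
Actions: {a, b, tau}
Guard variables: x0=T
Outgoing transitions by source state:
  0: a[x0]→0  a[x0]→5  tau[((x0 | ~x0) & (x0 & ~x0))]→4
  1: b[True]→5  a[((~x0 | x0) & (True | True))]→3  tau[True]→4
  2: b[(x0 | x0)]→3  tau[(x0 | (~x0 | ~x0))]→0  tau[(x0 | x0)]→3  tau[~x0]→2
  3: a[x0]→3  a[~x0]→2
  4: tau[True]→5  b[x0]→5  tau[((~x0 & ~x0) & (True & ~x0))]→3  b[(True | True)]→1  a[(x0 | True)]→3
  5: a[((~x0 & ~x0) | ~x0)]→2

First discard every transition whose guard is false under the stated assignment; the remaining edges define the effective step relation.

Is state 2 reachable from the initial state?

13 transition(s) survive guard evaluation.
depth 0: {0}
depth 1: {5}  total {0,5}
Reach set: {0,5}

Answer: UNREACHABLE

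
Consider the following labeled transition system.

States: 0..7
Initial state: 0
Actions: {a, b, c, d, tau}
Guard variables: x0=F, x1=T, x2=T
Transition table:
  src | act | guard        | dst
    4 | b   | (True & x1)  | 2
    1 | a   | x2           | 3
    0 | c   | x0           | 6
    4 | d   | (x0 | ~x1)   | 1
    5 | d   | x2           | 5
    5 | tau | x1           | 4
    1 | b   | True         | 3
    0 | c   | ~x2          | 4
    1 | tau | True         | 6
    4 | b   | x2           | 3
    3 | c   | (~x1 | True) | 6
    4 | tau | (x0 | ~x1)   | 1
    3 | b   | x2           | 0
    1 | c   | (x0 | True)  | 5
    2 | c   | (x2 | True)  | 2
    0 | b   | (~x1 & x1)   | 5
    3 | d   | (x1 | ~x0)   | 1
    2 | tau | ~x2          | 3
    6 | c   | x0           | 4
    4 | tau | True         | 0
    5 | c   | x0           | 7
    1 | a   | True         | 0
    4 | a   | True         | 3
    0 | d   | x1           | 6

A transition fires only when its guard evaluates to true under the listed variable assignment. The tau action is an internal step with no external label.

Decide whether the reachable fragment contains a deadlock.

Answer: DEADLOCK at state 6

Analysis:
Reachable = {0,6}
  0: d→6  [1 exit(s)]
  6: ∅  [deadlock]
witness 6: d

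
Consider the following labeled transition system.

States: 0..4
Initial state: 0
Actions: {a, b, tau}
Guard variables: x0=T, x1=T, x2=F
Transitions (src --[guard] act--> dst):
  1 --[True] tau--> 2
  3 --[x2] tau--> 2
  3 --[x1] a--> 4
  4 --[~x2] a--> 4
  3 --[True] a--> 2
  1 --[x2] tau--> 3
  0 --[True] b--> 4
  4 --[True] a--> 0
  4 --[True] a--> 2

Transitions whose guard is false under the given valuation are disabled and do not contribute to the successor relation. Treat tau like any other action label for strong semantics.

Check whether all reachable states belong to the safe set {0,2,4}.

Safe = {0,2,4}
Reach set: {0,2,4}
  0: ok
  2: ok
  4: ok

Answer: INVARIANT HOLDS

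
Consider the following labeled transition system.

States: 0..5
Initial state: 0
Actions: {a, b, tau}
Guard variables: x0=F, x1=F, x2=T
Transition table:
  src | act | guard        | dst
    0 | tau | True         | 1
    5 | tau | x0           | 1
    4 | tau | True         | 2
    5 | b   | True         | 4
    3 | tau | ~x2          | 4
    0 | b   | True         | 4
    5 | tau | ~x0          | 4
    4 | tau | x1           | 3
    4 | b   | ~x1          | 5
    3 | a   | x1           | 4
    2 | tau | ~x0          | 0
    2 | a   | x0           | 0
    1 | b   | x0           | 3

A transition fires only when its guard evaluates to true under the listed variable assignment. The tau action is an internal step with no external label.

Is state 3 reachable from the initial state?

Answer: UNREACHABLE

Working:
After dropping false guards: 7 live edges.
L0 = {0}
L1 = {1,4}  total {0,1,4}
L2 = {2,5}  total {0,1,2,4,5}
R = {0,1,2,4,5}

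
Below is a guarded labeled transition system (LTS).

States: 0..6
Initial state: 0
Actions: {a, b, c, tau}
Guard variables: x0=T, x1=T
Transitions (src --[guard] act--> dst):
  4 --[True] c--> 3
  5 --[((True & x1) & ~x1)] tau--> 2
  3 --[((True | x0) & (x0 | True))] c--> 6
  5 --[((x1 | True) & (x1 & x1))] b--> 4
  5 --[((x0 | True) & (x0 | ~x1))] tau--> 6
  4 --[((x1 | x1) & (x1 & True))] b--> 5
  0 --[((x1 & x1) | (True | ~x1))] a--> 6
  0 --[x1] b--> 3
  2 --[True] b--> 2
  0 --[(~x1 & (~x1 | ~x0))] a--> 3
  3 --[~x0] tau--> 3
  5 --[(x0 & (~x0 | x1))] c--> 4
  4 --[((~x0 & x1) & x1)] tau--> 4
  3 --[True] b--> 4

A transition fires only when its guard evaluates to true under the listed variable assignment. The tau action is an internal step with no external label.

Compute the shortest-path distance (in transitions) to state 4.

Answer: 2

Analysis:
Layered search for 4:
  Layer 0: {0}
  Layer 1: {3,6}
  Layer 2: {4}
depth(4)=2, e.g. b·b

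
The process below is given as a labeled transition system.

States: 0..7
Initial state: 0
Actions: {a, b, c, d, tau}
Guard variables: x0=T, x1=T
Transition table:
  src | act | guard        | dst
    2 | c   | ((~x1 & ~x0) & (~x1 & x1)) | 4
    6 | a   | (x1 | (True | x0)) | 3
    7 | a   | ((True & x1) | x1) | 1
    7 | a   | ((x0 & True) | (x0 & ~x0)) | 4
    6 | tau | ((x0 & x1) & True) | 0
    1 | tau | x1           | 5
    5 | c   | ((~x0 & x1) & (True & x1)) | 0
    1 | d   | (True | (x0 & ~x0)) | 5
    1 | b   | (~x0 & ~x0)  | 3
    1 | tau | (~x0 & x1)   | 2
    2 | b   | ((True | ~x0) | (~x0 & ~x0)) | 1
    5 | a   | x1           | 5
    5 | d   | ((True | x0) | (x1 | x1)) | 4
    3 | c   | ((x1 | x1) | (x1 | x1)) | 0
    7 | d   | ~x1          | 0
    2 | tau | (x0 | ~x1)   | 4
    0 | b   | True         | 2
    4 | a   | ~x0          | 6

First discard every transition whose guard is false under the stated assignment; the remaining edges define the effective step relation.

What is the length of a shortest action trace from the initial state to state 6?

Answer: UNREACHABLE

Trace:
Layered search for 6:
  depth 0: {0}
  depth 1: {2}
  depth 2: {1,4}
  depth 3: {5}
6 never appears.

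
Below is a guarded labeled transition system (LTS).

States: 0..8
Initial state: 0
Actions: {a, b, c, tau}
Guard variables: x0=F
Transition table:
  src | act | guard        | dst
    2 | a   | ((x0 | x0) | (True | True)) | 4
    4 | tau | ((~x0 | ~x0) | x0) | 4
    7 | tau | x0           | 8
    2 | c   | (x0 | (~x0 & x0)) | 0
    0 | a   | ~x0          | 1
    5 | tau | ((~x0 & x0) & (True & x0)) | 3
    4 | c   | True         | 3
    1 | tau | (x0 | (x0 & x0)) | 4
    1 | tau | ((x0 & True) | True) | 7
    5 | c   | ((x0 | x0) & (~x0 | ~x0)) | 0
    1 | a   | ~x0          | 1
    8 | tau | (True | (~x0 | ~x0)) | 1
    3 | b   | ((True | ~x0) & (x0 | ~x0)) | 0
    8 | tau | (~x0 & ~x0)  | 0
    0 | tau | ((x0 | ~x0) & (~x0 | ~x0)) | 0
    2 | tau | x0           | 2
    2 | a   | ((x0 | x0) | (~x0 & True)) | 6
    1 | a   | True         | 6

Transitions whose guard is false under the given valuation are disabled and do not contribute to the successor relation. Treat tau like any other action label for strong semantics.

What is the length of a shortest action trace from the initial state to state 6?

Answer: 2

Analysis:
Breadth-first toward 6:
  L0 = {0}
  L1 = {1}
  L2 = {6,7}
6 enters at depth 2; path a·a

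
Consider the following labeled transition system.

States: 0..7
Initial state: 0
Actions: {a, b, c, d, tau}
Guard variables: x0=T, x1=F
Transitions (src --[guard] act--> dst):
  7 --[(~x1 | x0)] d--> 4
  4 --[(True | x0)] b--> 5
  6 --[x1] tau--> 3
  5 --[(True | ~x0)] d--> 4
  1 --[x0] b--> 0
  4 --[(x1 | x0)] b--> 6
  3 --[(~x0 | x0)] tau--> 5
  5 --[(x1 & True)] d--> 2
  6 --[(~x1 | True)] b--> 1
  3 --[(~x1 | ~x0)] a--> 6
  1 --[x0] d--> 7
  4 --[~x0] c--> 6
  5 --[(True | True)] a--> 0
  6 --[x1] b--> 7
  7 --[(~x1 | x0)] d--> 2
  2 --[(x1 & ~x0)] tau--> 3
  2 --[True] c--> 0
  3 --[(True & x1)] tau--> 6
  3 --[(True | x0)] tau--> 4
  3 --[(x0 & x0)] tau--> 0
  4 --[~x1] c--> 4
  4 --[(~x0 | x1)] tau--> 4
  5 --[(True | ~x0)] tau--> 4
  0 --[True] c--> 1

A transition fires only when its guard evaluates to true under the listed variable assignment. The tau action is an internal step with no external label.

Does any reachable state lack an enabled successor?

Reach set: {0,1,2,4,5,6,7}
  0: c→1  [1 out]
  1: b→0  d→7  [2 out]
  2: c→0  [1 out]
  4: b→5  b→6  c→4  [3 out]
  5: a→0  d→4  tau→4  [3 out]
  6: b→1  [1 out]
  7: d→2  d→4  [2 out]

Answer: DEADLOCK-FREE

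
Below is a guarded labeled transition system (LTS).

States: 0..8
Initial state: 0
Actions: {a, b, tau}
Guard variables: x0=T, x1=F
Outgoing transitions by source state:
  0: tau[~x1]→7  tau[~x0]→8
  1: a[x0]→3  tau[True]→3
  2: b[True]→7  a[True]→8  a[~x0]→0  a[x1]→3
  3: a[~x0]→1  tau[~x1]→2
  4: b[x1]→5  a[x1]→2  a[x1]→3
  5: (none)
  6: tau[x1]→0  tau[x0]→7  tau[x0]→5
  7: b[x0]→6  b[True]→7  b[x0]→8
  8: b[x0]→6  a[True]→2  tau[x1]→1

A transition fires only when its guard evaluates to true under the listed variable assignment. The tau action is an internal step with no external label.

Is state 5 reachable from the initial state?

Answer: REACHABLE

Trace:
After dropping false guards: 13 live edges.
Layer 0: {0}
Layer 1: {7}  cumulative {0,7}
Layer 2: {6,8}  cumulative {0,6,7,8}
Layer 3: {2,5}  cumulative {0,2,5,6,7,8}
Reachable = {0,2,5,6,7,8}
Path to 5: tau·b·tau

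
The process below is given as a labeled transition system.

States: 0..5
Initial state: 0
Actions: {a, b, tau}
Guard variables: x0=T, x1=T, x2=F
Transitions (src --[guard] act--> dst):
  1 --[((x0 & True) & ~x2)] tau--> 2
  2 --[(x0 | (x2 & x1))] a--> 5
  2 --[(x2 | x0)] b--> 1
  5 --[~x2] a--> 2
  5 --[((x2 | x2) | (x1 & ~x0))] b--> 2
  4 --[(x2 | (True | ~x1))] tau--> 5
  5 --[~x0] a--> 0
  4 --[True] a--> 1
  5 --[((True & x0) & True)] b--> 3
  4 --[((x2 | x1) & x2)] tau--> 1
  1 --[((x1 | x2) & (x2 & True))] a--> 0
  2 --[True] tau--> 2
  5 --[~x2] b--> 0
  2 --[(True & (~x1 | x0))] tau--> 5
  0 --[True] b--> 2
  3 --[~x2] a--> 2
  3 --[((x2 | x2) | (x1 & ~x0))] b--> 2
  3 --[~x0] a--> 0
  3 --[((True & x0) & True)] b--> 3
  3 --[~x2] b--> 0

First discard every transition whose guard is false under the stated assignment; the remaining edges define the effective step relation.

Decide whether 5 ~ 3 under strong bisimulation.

Compute ~ classes (split until stable):
  P[0] = {{0,1,2,3,4,5}}
  P[1] = {{0},{1},{2},{3,5},{4}}
stable after 2 split(s): 5 block(s)
5∈{3,5}, 3∈{3,5}

Answer: BISIMILAR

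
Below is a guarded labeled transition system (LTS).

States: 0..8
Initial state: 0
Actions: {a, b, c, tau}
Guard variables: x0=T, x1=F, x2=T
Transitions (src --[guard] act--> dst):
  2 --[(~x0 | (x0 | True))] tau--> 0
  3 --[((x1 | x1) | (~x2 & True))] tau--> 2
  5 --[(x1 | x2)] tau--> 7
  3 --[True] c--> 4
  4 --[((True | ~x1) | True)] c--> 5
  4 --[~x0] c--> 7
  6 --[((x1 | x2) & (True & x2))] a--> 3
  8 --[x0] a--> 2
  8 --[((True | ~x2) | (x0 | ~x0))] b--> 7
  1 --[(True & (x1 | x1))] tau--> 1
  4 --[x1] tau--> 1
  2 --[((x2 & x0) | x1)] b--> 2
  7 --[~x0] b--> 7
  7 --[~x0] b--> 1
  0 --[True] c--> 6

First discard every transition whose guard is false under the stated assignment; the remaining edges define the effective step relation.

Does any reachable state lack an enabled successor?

Reach set: {0,3,4,5,6,7}
  0: c→6  [1 exit(s)]
  3: c→4  [1 exit(s)]
  4: c→5  [1 exit(s)]
  5: tau→7  [1 exit(s)]
  6: a→3  [1 exit(s)]
  7: ∅  [no exit]
trace reaching 7: c·a·c·c·tau

Answer: DEADLOCK at state 7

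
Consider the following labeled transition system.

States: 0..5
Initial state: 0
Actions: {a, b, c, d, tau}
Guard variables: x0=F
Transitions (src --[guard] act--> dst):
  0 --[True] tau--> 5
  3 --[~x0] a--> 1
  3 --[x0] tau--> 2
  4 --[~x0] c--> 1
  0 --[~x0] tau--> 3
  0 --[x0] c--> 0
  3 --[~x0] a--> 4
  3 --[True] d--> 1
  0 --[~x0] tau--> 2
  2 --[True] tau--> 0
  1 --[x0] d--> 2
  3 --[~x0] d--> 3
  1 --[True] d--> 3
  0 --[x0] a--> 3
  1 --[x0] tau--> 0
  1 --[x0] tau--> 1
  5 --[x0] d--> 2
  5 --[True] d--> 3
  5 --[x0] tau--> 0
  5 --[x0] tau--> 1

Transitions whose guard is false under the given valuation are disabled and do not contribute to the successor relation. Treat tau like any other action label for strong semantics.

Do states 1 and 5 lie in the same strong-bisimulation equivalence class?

Answer: BISIMILAR

Working:
Refine partition for ~:
  P[0] = {{0,1,2,3,4,5}}
  P[1] = {{0,2},{1,5},{3},{4}}
  P[2] = {{0},{1,5},{2},{3},{4}}
Fixed point at round 3; 5 class(es).
[1]={1,5}  [5]={1,5}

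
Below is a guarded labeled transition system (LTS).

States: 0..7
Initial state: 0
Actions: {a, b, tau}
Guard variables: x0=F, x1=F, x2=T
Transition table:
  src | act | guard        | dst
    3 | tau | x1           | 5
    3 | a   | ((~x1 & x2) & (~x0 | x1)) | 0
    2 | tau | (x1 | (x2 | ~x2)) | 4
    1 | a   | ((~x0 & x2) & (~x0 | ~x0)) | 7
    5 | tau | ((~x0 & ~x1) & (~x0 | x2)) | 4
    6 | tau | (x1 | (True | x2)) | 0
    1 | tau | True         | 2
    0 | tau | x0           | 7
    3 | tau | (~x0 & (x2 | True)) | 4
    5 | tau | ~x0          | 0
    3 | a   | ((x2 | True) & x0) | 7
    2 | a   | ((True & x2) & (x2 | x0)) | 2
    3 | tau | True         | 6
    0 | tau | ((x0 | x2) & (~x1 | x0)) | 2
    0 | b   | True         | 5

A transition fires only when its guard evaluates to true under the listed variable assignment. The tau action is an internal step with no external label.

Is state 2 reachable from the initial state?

After dropping false guards: 12 live edges.
Layer 0: {0}
Layer 1: {2,5}  cumulative {0,2,5}
Layer 2: {4}  cumulative {0,2,4,5}
Reachable = {0,2,4,5}
Path to 2: tau

Answer: REACHABLE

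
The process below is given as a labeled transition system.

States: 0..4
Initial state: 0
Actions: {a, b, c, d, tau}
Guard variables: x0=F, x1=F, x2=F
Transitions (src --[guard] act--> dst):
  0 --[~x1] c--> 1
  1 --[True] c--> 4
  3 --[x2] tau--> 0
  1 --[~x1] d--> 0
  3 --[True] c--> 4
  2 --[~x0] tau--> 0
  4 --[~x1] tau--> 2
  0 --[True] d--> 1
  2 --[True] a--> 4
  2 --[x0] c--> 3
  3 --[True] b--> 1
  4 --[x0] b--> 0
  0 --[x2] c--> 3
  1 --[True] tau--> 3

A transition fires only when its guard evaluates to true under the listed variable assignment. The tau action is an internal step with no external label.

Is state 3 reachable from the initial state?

10 transition(s) survive guard evaluation.
depth 0: {0}
depth 1: {1}  cumulative {0,1}
depth 2: {3,4}  cumulative {0,1,3,4}
depth 3: {2}  cumulative {0,1,2,3,4}
Reachable = {0,1,2,3,4}
Path to 3: c·tau

Answer: REACHABLE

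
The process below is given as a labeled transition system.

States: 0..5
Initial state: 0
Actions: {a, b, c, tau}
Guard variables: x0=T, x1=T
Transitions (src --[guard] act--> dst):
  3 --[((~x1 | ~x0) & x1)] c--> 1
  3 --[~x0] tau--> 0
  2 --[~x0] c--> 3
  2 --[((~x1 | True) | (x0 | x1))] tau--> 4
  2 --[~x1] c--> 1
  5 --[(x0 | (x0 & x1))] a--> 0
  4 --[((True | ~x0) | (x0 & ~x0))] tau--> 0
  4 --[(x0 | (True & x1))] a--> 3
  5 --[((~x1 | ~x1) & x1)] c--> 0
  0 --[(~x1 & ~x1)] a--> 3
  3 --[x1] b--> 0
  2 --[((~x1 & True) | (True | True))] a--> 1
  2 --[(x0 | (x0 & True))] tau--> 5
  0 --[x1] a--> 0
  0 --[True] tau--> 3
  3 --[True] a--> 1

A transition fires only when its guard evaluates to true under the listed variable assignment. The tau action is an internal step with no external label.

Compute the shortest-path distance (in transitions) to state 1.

Answer: 2

Trace:
BFS to 1:
  Layer 0: {0}
  Layer 1: {3}
  Layer 2: {1}
1 enters at depth 2; path tau·a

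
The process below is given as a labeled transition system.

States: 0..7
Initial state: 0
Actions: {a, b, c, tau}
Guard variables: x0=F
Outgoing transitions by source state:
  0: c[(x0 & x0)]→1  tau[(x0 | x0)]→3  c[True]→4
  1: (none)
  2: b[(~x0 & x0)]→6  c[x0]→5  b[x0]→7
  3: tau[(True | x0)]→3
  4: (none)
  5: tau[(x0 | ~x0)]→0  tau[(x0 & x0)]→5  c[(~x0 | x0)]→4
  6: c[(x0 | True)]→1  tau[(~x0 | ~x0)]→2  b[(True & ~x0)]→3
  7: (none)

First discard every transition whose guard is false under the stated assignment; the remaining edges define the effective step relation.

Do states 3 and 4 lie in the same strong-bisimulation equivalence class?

Refine partition for ~:
  P[0] = {{0,1,2,3,4,5,6,7}}
  P[1] = {{0},{1,2,4,7},{3},{5},{6}}
5 equivalence class(es) (converged in 2)
[3]={3}  [4]={1,2,4,7}

Answer: NOT BISIMILAR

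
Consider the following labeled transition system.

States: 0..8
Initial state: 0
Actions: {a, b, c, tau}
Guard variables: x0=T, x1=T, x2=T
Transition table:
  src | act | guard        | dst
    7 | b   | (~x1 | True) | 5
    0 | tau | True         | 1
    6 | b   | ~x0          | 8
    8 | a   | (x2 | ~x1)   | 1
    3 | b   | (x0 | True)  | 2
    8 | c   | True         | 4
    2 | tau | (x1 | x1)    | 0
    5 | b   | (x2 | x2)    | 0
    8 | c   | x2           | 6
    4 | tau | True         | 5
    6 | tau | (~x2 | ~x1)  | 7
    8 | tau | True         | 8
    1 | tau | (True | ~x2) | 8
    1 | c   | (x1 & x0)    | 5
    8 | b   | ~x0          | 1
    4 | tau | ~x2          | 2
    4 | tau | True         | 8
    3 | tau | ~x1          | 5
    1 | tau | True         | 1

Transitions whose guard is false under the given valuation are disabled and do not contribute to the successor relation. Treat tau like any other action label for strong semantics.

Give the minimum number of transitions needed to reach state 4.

Breadth-first toward 4:
  L0 = {0}
  L1 = {1}
  L2 = {5,8}
  L3 = {4,6}
depth(4)=3, e.g. tau·tau·c

Answer: 3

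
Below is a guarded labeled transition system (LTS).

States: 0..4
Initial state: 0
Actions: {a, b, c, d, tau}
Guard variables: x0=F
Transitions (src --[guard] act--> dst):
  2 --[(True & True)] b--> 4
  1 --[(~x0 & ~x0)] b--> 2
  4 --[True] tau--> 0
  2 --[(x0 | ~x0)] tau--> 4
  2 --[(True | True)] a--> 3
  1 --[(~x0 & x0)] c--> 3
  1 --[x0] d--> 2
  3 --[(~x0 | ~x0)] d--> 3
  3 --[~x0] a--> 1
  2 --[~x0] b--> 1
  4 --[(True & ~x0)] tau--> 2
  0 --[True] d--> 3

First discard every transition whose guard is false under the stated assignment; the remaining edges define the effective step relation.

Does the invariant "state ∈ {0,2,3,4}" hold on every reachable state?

Answer: INVARIANT VIOLATED at state 1

Working:
Allowed set {0,2,3,4}
Reach set: {0,1,2,3,4}
  0: ok
  1: ✗ unsafe
  2: ok
  3: ok
  4: ok
reach 1 via d·a — violates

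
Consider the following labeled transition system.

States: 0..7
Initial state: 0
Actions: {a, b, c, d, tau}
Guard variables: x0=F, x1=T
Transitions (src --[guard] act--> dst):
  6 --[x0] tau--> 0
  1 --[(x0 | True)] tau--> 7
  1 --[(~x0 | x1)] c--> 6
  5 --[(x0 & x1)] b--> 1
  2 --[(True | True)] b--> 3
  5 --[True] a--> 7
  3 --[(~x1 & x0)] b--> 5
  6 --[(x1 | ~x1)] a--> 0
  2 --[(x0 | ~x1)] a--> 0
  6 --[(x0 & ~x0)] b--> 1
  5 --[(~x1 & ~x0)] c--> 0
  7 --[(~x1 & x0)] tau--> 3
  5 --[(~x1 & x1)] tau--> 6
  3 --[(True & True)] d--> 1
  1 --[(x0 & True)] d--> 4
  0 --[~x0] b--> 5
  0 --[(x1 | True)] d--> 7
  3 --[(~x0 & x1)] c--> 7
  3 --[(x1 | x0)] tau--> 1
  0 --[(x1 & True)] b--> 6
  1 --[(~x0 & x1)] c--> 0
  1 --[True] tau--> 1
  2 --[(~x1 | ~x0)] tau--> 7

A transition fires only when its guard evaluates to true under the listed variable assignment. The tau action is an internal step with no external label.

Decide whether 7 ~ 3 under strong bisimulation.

Answer: NOT BISIMILAR

Trace:
Bisimulation quotient by refinement:
  P[0] = {{0,1,2,3,4,5,6,7}}
  P[1] = {{0},{1},{2},{3},{4,7},{5,6}}
  P[2] = {{0},{1},{2},{3},{4,7},{5},{6}}
stable after 3 split(s): 7 block(s)
[7]={4,7}  [3]={3}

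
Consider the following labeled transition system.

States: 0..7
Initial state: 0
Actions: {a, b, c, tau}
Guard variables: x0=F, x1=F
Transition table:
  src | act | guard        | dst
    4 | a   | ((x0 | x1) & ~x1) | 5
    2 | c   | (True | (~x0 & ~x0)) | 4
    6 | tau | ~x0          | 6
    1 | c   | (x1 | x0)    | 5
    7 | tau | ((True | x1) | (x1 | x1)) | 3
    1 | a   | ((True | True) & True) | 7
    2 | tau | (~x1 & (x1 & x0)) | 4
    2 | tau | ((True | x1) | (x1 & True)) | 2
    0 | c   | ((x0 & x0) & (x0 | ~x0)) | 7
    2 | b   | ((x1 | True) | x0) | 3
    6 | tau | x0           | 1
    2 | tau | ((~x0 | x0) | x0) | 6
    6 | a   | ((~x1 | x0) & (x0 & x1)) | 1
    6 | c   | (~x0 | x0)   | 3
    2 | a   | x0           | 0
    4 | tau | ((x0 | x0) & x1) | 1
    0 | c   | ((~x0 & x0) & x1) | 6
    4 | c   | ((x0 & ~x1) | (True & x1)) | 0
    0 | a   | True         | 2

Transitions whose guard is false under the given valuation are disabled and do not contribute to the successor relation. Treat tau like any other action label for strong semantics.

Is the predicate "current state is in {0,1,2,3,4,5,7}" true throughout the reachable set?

Answer: INVARIANT VIOLATED at state 6

Analysis:
Inv-set: {0,1,2,3,4,5,7}
Reach set: {0,2,3,4,6}
  0: safe
  2: safe
  3: safe
  4: safe
  6: outside
witness against invariant: a·tau → 6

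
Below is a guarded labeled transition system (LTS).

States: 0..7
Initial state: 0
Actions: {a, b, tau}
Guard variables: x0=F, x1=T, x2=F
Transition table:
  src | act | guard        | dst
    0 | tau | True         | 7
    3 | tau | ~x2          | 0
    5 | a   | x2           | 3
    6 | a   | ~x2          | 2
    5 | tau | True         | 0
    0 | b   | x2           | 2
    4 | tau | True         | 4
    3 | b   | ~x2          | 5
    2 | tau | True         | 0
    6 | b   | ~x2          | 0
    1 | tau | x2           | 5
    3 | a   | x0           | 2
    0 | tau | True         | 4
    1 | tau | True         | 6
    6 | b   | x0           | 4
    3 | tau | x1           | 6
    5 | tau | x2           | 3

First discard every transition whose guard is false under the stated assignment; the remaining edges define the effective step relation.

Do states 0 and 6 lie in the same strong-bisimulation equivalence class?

Answer: NOT BISIMILAR

Analysis:
Compute ~ classes (split until stable):
  P[0] = {{0,1,2,3,4,5,6,7}}
  P[1] = {{0,1,2,4,5},{3},{6},{7}}
  P[2] = {{0},{1},{2,4,5},{3},{6},{7}}
  P[3] = {{0},{1},{2,5},{3},{4},{6},{7}}
stable after 4 split(s): 7 block(s)
[0]={0}  [6]={6}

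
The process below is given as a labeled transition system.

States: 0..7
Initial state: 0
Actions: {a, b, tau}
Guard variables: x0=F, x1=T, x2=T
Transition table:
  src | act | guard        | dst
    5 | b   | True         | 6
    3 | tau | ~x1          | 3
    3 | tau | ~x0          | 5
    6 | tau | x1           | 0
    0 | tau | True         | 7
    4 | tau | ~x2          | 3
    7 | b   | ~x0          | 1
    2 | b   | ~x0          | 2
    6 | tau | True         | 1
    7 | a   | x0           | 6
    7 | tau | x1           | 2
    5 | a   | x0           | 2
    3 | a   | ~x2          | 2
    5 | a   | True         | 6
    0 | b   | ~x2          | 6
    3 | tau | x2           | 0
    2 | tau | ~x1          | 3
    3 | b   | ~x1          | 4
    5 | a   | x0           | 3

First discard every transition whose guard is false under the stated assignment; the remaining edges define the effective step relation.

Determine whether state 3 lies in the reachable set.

After dropping false guards: 10 live edges.
depth 0: {0}
depth 1: {7}  total {0,7}
depth 2: {1,2}  total {0,1,2,7}
Reach set: {0,1,2,7}

Answer: UNREACHABLE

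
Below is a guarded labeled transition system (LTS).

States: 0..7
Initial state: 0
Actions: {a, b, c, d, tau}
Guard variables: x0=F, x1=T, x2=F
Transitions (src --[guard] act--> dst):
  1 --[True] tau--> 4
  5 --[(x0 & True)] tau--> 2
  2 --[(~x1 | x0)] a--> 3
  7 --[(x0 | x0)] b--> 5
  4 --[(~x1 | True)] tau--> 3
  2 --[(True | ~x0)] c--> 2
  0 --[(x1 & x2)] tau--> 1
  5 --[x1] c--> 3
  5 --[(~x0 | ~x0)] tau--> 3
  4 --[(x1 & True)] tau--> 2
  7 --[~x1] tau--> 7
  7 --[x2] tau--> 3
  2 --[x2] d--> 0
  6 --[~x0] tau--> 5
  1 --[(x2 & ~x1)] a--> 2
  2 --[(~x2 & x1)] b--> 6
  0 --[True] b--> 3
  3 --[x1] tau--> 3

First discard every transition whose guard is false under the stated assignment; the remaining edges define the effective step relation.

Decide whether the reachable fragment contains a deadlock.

Answer: DEADLOCK-FREE

Working:
R = {0,3}
  0: b→3  [deg 1]
  3: tau→3  [deg 1]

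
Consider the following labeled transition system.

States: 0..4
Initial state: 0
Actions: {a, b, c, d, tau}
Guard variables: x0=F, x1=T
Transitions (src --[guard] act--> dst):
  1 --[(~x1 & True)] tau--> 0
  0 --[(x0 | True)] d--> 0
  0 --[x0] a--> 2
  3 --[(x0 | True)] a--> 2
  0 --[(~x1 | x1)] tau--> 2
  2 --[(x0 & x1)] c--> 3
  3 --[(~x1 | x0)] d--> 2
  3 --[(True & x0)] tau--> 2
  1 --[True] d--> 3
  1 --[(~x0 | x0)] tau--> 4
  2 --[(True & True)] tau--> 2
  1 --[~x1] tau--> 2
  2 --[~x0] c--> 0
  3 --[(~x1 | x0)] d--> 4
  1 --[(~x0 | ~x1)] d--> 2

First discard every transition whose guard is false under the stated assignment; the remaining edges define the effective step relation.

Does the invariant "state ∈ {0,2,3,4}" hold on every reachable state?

Answer: INVARIANT HOLDS

Trace:
Allowed set {0,2,3,4}
R = {0,2}
  0: ok
  2: ok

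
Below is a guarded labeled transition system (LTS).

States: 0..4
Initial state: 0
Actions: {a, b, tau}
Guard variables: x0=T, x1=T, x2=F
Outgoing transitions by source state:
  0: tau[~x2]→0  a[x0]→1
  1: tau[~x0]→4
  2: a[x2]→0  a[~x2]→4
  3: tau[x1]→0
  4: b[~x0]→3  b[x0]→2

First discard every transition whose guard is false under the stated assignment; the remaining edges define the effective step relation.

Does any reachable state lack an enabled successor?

Answer: DEADLOCK at state 1

Trace:
Reach set: {0,1}
  0: a→1  tau→0  [2 out]
  1: ∅  [STUCK]
witness 1: a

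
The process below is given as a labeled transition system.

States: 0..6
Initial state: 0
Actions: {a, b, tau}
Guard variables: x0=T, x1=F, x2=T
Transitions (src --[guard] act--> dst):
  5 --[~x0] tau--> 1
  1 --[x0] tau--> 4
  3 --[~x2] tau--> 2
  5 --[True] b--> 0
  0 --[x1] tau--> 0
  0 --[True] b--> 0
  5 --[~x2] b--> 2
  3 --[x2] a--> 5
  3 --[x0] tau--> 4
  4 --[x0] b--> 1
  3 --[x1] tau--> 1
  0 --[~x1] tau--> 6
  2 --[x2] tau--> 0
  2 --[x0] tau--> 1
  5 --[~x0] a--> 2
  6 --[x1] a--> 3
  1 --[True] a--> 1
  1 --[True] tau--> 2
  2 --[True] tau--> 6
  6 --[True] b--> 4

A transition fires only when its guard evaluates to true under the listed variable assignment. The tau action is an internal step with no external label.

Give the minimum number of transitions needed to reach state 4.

Answer: 2

Analysis:
BFS to 4:
  depth 0: {0}
  depth 1: {6}
  depth 2: {4}
depth(4)=2, e.g. tau·b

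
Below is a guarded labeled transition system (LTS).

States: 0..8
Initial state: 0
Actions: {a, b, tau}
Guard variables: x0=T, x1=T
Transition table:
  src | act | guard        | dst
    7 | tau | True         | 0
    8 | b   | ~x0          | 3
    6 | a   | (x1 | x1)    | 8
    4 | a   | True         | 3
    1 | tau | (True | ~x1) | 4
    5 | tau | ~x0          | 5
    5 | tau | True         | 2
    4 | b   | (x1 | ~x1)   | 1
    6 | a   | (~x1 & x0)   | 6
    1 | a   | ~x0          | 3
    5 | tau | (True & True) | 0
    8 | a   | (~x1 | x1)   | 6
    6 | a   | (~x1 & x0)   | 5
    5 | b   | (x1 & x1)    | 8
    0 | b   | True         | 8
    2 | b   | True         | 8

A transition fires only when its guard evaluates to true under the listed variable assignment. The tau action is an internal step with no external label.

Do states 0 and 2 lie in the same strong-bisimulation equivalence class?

Answer: BISIMILAR

Working:
Bisimulation quotient by refinement:
  round 0: {{0,1,2,3,4,5,6,7,8}}
  round 1: {{0,2},{1,7},{3},{4},{5},{6,8}}
  round 2: {{0,2},{1},{3},{4},{5},{6,8},{7}}
stable after 3 split(s): 7 block(s)
class of 0: {0,2}; class of 2: {0,2}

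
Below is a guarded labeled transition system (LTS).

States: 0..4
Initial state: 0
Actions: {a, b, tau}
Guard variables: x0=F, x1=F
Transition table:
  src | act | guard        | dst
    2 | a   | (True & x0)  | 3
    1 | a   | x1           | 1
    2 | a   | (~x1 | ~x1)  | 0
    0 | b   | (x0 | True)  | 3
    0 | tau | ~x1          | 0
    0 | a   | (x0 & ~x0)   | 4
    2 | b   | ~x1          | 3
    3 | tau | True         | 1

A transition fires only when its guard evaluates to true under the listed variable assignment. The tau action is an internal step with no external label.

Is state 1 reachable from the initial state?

After dropping false guards: 5 live edges.
Layer 0: {0}
Layer 1: {3}  now seen {0,3}
Layer 2: {1}  now seen {0,1,3}
Reach set: {0,1,3}
trace reaching 1: b·tau

Answer: REACHABLE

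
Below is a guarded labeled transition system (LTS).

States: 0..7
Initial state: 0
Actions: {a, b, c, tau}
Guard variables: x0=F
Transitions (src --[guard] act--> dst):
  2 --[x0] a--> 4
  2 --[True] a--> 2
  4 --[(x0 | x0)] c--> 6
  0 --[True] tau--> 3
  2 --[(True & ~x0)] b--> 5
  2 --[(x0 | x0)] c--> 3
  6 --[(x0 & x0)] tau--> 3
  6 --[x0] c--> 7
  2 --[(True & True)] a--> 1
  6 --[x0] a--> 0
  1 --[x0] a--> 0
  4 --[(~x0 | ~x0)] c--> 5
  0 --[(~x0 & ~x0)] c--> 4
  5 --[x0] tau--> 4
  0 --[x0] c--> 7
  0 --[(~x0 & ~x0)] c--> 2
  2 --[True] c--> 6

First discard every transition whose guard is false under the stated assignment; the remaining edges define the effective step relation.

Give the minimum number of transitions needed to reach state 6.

Layered search for 6:
  depth 0: {0}
  depth 1: {2,3,4}
  depth 2: {1,5,6}
first hit 6 at d=2 via c·c

Answer: 2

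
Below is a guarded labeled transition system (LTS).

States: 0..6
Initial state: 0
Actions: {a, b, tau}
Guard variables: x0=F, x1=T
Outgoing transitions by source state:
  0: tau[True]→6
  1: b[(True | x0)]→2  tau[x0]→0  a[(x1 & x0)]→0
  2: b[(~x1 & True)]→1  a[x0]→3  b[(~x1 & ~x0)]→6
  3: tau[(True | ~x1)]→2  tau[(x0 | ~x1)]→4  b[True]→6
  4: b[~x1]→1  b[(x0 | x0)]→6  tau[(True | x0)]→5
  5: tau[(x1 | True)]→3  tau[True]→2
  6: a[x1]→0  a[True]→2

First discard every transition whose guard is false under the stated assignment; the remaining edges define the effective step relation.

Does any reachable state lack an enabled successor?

Answer: DEADLOCK at state 2

Analysis:
R = {0,2,6}
  0: tau→6  [deg 1]
  2: ∅  [no exit]
  6: a→0  a→2  [deg 2]
trace reaching 2: tau·a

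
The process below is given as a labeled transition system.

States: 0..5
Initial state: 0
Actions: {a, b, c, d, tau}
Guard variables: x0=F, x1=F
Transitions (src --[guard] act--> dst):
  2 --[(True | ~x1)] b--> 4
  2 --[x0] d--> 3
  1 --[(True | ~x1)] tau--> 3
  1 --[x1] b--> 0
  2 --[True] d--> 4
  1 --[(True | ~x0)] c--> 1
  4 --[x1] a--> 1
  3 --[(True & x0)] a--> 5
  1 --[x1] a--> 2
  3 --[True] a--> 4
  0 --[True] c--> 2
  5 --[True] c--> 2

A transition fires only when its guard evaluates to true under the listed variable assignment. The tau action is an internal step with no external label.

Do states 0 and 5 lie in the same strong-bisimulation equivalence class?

Refine partition for ~:
  round 0: {{0,1,2,3,4,5}}
  round 1: {{0,5},{1},{2},{3},{4}}
5 equivalence class(es) (converged in 2)
class of 0: {0,5}; class of 5: {0,5}

Answer: BISIMILAR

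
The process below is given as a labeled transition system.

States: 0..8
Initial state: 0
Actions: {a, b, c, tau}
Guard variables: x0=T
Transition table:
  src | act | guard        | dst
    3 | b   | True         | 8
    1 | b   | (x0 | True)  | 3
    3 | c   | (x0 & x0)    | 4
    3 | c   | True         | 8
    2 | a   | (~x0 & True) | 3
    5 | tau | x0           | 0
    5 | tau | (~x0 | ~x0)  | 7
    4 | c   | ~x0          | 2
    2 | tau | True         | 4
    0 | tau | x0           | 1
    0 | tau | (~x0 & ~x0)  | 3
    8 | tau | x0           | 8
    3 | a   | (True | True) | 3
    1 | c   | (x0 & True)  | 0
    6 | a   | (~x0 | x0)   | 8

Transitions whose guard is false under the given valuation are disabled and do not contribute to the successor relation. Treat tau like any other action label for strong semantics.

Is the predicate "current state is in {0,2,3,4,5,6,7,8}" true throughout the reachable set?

Answer: INVARIANT VIOLATED at state 1

Analysis:
Allowed set {0,2,3,4,5,6,7,8}
Reachable = {0,1,3,4,8}
  0: ✓
  1: outside
  3: ✓
  4: ✓
  8: ✓
reach 1 via tau — violates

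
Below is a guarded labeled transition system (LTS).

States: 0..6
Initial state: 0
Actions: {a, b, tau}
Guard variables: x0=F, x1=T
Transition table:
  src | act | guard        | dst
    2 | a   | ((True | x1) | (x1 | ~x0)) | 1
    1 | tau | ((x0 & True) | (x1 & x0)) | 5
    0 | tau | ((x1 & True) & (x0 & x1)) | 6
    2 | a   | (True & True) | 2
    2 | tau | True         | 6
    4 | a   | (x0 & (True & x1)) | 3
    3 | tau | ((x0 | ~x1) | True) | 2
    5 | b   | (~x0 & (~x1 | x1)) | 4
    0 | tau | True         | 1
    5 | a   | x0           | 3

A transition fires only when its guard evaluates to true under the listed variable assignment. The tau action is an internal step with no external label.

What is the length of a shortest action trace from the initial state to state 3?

Layered search for 3:
  L0 = {0}
  L1 = {1}
3 never appears.

Answer: UNREACHABLE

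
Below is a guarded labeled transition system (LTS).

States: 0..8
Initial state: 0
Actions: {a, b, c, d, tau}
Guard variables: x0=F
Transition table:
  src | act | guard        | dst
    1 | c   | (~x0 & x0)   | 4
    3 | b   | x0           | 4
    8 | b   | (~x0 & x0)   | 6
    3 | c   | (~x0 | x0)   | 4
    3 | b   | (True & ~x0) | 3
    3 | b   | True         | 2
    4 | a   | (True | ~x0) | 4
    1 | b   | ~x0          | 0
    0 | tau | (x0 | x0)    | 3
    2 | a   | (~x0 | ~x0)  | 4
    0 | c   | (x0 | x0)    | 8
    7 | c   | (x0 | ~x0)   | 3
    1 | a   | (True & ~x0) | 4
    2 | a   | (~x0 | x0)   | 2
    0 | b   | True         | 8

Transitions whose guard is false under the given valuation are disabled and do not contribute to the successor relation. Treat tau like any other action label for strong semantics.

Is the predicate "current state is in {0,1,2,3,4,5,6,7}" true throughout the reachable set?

Inv-set: {0,1,2,3,4,5,6,7}
R = {0,8}
  0: safe
  8: VIOLATES
counterexample path to 8: b

Answer: INVARIANT VIOLATED at state 8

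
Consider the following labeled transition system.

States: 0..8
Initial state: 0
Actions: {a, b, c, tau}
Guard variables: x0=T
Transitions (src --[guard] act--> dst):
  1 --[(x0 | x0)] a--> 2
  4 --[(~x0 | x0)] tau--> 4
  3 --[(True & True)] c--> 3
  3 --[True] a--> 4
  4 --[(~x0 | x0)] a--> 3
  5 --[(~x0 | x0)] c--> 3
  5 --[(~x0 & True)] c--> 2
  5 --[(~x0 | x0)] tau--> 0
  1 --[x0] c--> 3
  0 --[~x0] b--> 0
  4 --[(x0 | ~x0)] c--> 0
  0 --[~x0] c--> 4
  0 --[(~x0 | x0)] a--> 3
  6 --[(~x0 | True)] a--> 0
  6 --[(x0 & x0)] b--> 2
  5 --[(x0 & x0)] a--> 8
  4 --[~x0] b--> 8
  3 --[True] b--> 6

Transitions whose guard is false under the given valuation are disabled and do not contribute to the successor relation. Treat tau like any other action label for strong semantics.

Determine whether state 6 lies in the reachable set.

Answer: REACHABLE

Analysis:
After dropping false guards: 14 live edges.
L0 = {0}
L1 = {3}  total {0,3}
L2 = {4,6}  total {0,3,4,6}
L3 = {2}  total {0,2,3,4,6}
R = {0,2,3,4,6}
trace reaching 6: a·b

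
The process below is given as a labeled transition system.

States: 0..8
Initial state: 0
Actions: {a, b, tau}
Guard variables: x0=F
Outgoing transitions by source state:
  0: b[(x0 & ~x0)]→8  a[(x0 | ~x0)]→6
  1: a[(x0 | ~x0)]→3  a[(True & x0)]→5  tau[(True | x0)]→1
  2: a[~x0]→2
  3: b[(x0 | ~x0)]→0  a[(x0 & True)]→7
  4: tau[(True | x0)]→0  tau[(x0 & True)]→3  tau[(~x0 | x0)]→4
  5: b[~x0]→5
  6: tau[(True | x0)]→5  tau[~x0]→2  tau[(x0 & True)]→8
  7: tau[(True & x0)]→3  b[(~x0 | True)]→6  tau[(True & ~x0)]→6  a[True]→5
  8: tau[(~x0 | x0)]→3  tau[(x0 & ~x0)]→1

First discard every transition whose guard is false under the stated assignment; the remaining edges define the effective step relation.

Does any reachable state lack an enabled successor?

Answer: DEADLOCK-FREE

Working:
Reachable = {0,2,5,6}
  0: a→6  [1 exit(s)]
  2: a→2  [1 exit(s)]
  5: b→5  [1 exit(s)]
  6: tau→2  tau→5  [2 exit(s)]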